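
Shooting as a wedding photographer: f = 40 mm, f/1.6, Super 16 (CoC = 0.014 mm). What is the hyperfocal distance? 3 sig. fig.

Hyperfocal distance H = f²/(N·c) + f = 40²/(1.6 × 0.014) + 40 = 1600/0.0224 + 40 ≈ 71468.6 mm ≈ 71.5 m.

71.5 m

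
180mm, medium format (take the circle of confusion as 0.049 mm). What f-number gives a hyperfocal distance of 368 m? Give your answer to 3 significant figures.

Rearrange H = f²/(N·c) + f for N: N = f² / ((H − f)·c).
N = 180² / ((368000 − 180) × 0.049) = 32400 / 18023 ≈ 1.80.

f/1.80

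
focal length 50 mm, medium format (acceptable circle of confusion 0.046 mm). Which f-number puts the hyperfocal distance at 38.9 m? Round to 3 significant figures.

f/1.40

Rearrange H = f²/(N·c) + f for N: N = f² / ((H − f)·c).
N = 50² / ((38900 − 50) × 0.046) = 2500 / 1787 ≈ 1.40.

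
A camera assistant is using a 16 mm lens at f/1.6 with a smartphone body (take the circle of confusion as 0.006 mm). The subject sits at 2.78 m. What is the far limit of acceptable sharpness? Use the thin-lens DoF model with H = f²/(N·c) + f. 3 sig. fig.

Hyperfocal distance H = f²/(N·c) + f = 16²/(1.6 × 0.006) + 16 = 256/0.0096 + 16 ≈ 26682.7 mm ≈ 26.68 m.
Far limit Df = s·(H − f)/(H − s) = 2780 × (26682.7 − 16) / (26682.7 − 2780) = 2780 × 26666.7 / 23902.7 ≈ 3101.5 mm ≈ 3.10 m.

3.10 m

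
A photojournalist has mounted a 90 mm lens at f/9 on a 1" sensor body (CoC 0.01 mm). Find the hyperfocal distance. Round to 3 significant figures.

90.1 m

Hyperfocal distance H = f²/(N·c) + f = 90²/(9 × 0.01) + 90 = 8100/0.09 + 90 ≈ 90090.0 mm ≈ 90.1 m.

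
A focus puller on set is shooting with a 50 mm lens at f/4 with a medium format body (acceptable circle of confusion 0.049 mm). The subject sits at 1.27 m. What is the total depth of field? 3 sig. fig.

Hyperfocal distance H = f²/(N·c) + f = 50²/(4 × 0.049) + 50 = 2500/0.196 + 50 ≈ 12805.1 mm ≈ 12.81 m.
Near limit Dn = s·(H − f)/(H + s − 2f) = 1270 × (12805.1 − 50) / (12805.1 + 1270 − 2 × 50) = 1270 × 12755.1 / 13975.1 ≈ 1159.13 mm.
Far limit Df = s·(H − f)/(H − s) = 1270 × (12805.1 − 50) / (12805.1 − 1270) = 1270 × 12755.1 / 11535.1 ≈ 1404.32 mm.
Depth of field = Df − Dn = 1404.32 − 1159.13 ≈ 245.19 mm.

245 mm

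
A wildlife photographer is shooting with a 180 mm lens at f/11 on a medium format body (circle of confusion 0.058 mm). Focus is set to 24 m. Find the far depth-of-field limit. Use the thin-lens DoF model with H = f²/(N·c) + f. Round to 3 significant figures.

45.2 m

Hyperfocal distance H = f²/(N·c) + f = 180²/(11 × 0.058) + 180 = 32400/0.638 + 180 ≈ 50963.7 mm ≈ 50.96 m.
Far limit Df = s·(H − f)/(H − s) = 24000 × (50963.7 − 180) / (50963.7 − 24000) = 24000 × 50783.7 / 26963.7 ≈ 45202 mm ≈ 45.2 m.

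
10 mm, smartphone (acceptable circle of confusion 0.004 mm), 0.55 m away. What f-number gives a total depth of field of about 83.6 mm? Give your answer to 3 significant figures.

f/3.50

Write h = H − f = f²/(N·c). The thin-lens limits are Dn = s·h/(h + (s−f)) and Df = s·h/(h − (s−f)), so DoF = Df − Dn = 2·s·(s−f)·h / (h² − (s−f)²).
That is a quadratic in h: DoF·h² − 2·s·(s−f)·h − DoF·(s−f)² = 0 ⇒ h = (s−f)·(s + √(s² + DoF²)) / DoF = 540 × (550 + √(550² + 83.6²)) / 83.6 = 540 × (550 + 556.317) / 83.6 ≈ 7146.1 mm.
Then N = f²/(c·h) = 10² / (0.004 × 7146.1) = 100 / 28.584 ≈ 3.50.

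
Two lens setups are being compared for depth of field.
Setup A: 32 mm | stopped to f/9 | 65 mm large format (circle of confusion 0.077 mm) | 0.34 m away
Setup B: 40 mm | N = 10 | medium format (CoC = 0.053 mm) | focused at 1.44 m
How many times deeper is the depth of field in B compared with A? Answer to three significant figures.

Setup A: H = 32²/(9×0.077) + 32 ≈ 1509.6 mm; DoF = Df − Dn = 429.53 − 281.35 ≈ 148.18 mm.
Setup B: H = 40²/(10×0.053) + 40 ≈ 3058.9 mm; DoF = Df − Dn = 2685.3 − 983.8 ≈ 1701.5 mm.
Ratio = 1701.5 / 148.18 ≈ 11.5.

11.5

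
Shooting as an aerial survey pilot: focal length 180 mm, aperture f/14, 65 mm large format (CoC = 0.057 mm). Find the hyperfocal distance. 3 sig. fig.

Hyperfocal distance H = f²/(N·c) + f = 180²/(14 × 0.057) + 180 = 32400/0.798 + 180 ≈ 40781.5 mm ≈ 40.8 m.

40.8 m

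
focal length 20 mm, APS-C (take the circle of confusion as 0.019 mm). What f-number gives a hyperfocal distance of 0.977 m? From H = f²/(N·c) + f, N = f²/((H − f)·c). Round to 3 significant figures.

Rearrange H = f²/(N·c) + f for N: N = f² / ((H − f)·c).
N = 20² / ((977 − 20) × 0.019) = 400 / 18.18 ≈ 22.

f/22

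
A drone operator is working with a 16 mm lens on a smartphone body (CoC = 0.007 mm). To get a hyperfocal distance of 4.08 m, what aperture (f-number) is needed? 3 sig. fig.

f/9

Rearrange H = f²/(N·c) + f for N: N = f² / ((H − f)·c).
N = 16² / ((4080 − 16) × 0.007) = 256 / 28.45 ≈ 9.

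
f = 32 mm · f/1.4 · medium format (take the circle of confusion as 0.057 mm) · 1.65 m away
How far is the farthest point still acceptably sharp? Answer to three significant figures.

Hyperfocal distance H = f²/(N·c) + f = 32²/(1.4 × 0.057) + 32 = 1024/0.0798 + 32 ≈ 12864.1 mm ≈ 12.86 m.
Far limit Df = s·(H − f)/(H − s) = 1650 × (12864.1 − 32) / (12864.1 − 1650) = 1650 × 12832.1 / 11214.1 ≈ 1888.1 mm ≈ 1.89 m.

1.89 m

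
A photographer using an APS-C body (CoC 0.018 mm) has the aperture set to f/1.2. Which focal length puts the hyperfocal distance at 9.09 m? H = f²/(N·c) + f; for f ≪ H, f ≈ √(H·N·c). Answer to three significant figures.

14.0 mm

From H = f²/(N·c) + f, with f ≪ H: f ≈ √(H·N·c) = √(9090 × 1.2 × 0.018) = √196.34 ≈ 14.01 mm.
The +f correction barely moves this — solving exactly, f² + N·c·f − N·c·H = 0 ⇒ f = (−N·c + √((N·c)² + 4·N·c·H))/2 = (−0.0216 + √785.38)/2 ≈ 14.001 mm, so f ≈ 14.0 mm.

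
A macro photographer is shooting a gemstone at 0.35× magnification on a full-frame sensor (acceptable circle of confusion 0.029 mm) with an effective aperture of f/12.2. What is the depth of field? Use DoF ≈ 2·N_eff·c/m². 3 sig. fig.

At magnification m, DoF ≈ 2·N_eff·c/m² = 2 × 12.2 × 0.029 / 0.35² = 0.7076 / 0.1225 ≈ 5.78 mm.

5.78 mm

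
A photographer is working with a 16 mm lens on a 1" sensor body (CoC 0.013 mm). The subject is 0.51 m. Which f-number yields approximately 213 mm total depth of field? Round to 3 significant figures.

f/7.99

Write h = H − f = f²/(N·c). The thin-lens limits are Dn = s·h/(h + (s−f)) and Df = s·h/(h − (s−f)), so DoF = Df − Dn = 2·s·(s−f)·h / (h² − (s−f)²).
That is a quadratic in h: DoF·h² − 2·s·(s−f)·h − DoF·(s−f)² = 0 ⇒ h = (s−f)·(s + √(s² + DoF²)) / DoF = 494 × (510 + √(510² + 213²)) / 213 = 494 × (510 + 552.693) / 213 ≈ 2464.6 mm.
Then N = f²/(c·h) = 16² / (0.013 × 2464.6) = 256 / 32.040 ≈ 7.99.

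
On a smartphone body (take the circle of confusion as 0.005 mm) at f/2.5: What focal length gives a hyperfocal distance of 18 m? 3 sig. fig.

From H = f²/(N·c) + f, with f ≪ H: f ≈ √(H·N·c) = √(18000 × 2.5 × 0.005) = √225.00 ≈ 15.00 mm.
The +f correction barely moves this — solving exactly, f² + N·c·f − N·c·H = 0 ⇒ f = (−N·c + √((N·c)² + 4·N·c·H))/2 = (−0.0125 + √900.00)/2 ≈ 14.994 mm, so f ≈ 15.0 mm.

15.0 mm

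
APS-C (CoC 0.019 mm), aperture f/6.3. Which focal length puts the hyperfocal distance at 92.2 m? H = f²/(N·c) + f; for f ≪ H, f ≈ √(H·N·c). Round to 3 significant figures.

105 mm

From H = f²/(N·c) + f, with f ≪ H: f ≈ √(H·N·c) = √(92200 × 6.3 × 0.019) = √11036 ≈ 105.1 mm.
The +f correction barely moves this — solving exactly, f² + N·c·f − N·c·H = 0 ⇒ f = (−N·c + √((N·c)² + 4·N·c·H))/2 = (−0.1197 + √44145)/2 ≈ 104.99 mm, so f ≈ 105 mm.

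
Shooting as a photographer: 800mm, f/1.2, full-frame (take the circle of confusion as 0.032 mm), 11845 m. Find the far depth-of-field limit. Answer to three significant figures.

40900 m

Hyperfocal distance H = f²/(N·c) + f = 800²/(1.2 × 0.032) + 800 = 640000/0.0384 + 800 ≈ 16667466.7 mm ≈ 16667 m.
Far limit Df = s·(H − f)/(H − s) = 11845000 × (16667466.7 − 800) / (16667466.7 − 11845000) = 11845000 × 16666666.7 / 4822466.7 ≈ 40936865 mm ≈ 40900 m.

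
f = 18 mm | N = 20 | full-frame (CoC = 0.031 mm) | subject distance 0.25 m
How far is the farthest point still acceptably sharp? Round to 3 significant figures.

450 mm

Hyperfocal distance H = f²/(N·c) + f = 18²/(20 × 0.031) + 18 = 324/0.62 + 18 ≈ 540.6 mm ≈ 0.541 m.
Far limit Df = s·(H − f)/(H − s) = 250 × (540.6 − 18) / (540.6 − 250) = 250 × 522.6 / 290.6 ≈ 449.60 mm.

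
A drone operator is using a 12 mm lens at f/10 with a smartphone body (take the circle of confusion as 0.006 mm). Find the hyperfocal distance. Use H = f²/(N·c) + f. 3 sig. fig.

Hyperfocal distance H = f²/(N·c) + f = 12²/(10 × 0.006) + 12 = 144/0.06 + 12 ≈ 2412.0 mm ≈ 2.41 m.

2.41 m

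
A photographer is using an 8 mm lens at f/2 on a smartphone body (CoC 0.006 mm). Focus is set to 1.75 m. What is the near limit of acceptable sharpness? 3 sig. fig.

1.32 m

Hyperfocal distance H = f²/(N·c) + f = 8²/(2 × 0.006) + 8 = 64/0.012 + 8 ≈ 5341.3 mm ≈ 5.341 m.
Near limit Dn = s·(H − f)/(H + s − 2f) = 1750 × (5341.3 − 8) / (5341.3 + 1750 − 2 × 8) = 1750 × 5333.3 / 7075.3 ≈ 1319.1 mm ≈ 1.32 m.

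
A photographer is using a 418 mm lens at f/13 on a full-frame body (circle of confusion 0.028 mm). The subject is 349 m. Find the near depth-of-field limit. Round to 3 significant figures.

Hyperfocal distance H = f²/(N·c) + f = 418²/(13 × 0.028) + 418 = 174724/0.364 + 418 ≈ 480429.0 mm ≈ 480.4 m.
Near limit Dn = s·(H − f)/(H + s − 2f) = 349000 × (480429.0 − 418) / (480429.0 + 349000 − 2 × 418) = 349000 × 480011.0 / 828593.0 ≈ 202179 mm ≈ 202 m.

202 m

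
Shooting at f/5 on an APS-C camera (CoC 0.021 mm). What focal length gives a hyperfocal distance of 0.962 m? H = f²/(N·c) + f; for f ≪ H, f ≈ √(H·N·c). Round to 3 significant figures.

10.0 mm

From H = f²/(N·c) + f, with f ≪ H: f ≈ √(H·N·c) = √(962 × 5 × 0.021) = √101.01 ≈ 10.05 mm.
Exact: f² + N·c·f − N·c·H = 0 ⇒ f = (−N·c + √((N·c)² + 4·N·c·H))/2 = (−0.105 + √404.05)/2 ≈ 9.9980 mm ≈ 10.0 mm.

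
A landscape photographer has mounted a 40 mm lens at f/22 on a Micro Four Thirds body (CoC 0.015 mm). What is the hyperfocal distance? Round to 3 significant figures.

Hyperfocal distance H = f²/(N·c) + f = 40²/(22 × 0.015) + 40 = 1600/0.33 + 40 ≈ 4888.5 mm ≈ 4.89 m.

4.89 m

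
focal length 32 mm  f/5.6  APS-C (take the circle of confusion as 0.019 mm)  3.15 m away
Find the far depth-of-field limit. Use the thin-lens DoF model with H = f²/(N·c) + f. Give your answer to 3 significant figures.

Hyperfocal distance H = f²/(N·c) + f = 32²/(5.6 × 0.019) + 32 = 1024/0.1064 + 32 ≈ 9656.1 mm ≈ 9.656 m.
Far limit Df = s·(H − f)/(H − s) = 3150 × (9656.1 − 32) / (9656.1 − 3150) = 3150 × 9624.1 / 6506.1 ≈ 4659.6 mm ≈ 4.66 m.

4.66 m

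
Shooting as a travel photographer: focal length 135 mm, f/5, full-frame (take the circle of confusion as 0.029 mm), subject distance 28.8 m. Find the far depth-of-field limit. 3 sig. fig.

Hyperfocal distance H = f²/(N·c) + f = 135²/(5 × 0.029) + 135 = 18225/0.145 + 135 ≈ 125824.7 mm ≈ 125.8 m.
Far limit Df = s·(H − f)/(H − s) = 28800 × (125824.7 − 135) / (125824.7 − 28800) = 28800 × 125689.7 / 97024.7 ≈ 37309 mm ≈ 37.3 m.

37.3 m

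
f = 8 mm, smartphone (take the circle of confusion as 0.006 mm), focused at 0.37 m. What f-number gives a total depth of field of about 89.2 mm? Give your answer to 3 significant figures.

f/3.50

Write h = H − f = f²/(N·c). The thin-lens limits are Dn = s·h/(h + (s−f)) and Df = s·h/(h − (s−f)), so DoF = Df − Dn = 2·s·(s−f)·h / (h² − (s−f)²).
That is a quadratic in h: DoF·h² − 2·s·(s−f)·h − DoF·(s−f)² = 0 ⇒ h = (s−f)·(s + √(s² + DoF²)) / DoF = 362 × (370 + √(370² + 89.2²)) / 89.2 = 362 × (370 + 380.600) / 89.2 ≈ 3046.2 mm.
Then N = f²/(c·h) = 8² / (0.006 × 3046.2) = 64 / 18.277 ≈ 3.50.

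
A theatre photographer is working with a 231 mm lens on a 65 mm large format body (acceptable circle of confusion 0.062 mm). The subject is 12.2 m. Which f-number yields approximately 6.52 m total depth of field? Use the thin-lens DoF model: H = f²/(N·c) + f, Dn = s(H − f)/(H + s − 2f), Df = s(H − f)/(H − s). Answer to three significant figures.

Write h = H − f = f²/(N·c). The thin-lens limits are Dn = s·h/(h + (s−f)) and Df = s·h/(h − (s−f)), so DoF = Df − Dn = 2·s·(s−f)·h / (h² − (s−f)²).
That is a quadratic in h: DoF·h² − 2·s·(s−f)·h − DoF·(s−f)² = 0 ⇒ h = (s−f)·(s + √(s² + DoF²)) / DoF = 11969 × (12200 + √(12200² + 6520²)) / 6520 = 11969 × (12200 + 13832.9) / 6520 ≈ 47790 mm.
Then N = f²/(c·h) = 231² / (0.062 × 47790) = 53361 / 2963.0 ≈ 18.

f/18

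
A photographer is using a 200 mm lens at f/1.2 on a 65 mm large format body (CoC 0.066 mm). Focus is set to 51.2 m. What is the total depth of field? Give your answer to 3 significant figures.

Hyperfocal distance H = f²/(N·c) + f = 200²/(1.2 × 0.066) + 200 = 40000/0.0792 + 200 ≈ 505250.5 mm ≈ 505.3 m.
Near limit Dn = s·(H − f)/(H + s − 2f) = 51200 × (505250.5 − 200) / (505250.5 + 51200 − 2 × 200) = 51200 × 505050.5 / 556050.5 ≈ 46504 mm.
Far limit Df = s·(H − f)/(H − s) = 51200 × (505250.5 − 200) / (505250.5 − 51200) = 51200 × 505050.5 / 454050.5 ≈ 56951 mm.
Depth of field = Df − Dn = 56951 − 46504 ≈ 10447 mm ≈ 10.4 m.

10.4 m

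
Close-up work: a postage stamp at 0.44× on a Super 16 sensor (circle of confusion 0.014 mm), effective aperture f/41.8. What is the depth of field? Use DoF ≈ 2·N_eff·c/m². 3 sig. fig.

6.05 mm

At magnification m, DoF ≈ 2·N_eff·c/m² = 2 × 41.8 × 0.014 / 0.44² = 1.17 / 0.1936 ≈ 6.05 mm.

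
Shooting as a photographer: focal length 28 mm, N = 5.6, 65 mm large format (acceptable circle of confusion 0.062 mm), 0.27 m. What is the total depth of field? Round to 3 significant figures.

Hyperfocal distance H = f²/(N·c) + f = 28²/(5.6 × 0.062) + 28 = 784/0.3472 + 28 ≈ 2286.1 mm ≈ 2.286 m.
Near limit Dn = s·(H − f)/(H + s − 2f) = 270 × (2286.1 − 28) / (2286.1 + 270 − 2 × 28) = 270 × 2258.1 / 2500.1 ≈ 243.865 mm.
Far limit Df = s·(H − f)/(H − s) = 270 × (2286.1 − 28) / (2286.1 − 270) = 270 × 2258.1 / 2016.1 ≈ 302.410 mm.
Depth of field = Df − Dn = 302.410 − 243.865 ≈ 58.545 mm.

58.5 mm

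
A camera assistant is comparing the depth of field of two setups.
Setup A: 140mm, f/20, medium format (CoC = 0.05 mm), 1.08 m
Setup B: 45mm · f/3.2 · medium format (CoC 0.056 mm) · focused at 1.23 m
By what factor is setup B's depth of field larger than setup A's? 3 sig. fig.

2.51

Setup A: H = 140²/(20×0.05) + 140 ≈ 19740.0 mm; DoF = Df − Dn = 1134.41 − 1030.57 ≈ 103.84 mm.
Setup B: H = 45²/(3.2×0.056) + 45 ≈ 11345.2 mm; DoF = Df − Dn = 1374.09 − 1113.26 ≈ 260.83 mm.
Ratio = 260.83 / 103.84 ≈ 2.51.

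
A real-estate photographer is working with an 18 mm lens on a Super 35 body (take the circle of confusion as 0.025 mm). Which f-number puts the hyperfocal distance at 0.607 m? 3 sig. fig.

Rearrange H = f²/(N·c) + f for N: N = f² / ((H − f)·c).
N = 18² / ((607 − 18) × 0.025) = 324 / 14.73 ≈ 22.

f/22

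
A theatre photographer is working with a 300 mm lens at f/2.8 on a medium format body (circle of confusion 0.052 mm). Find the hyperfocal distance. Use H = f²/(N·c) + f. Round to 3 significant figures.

618 m

Hyperfocal distance H = f²/(N·c) + f = 300²/(2.8 × 0.052) + 300 = 90000/0.1456 + 300 ≈ 618431.9 mm ≈ 618 m.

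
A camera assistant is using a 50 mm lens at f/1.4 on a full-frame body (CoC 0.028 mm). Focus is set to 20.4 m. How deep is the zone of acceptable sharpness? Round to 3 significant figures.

14.5 m

Hyperfocal distance H = f²/(N·c) + f = 50²/(1.4 × 0.028) + 50 = 2500/0.0392 + 50 ≈ 63825.5 mm ≈ 63.83 m.
Near limit Dn = s·(H − f)/(H + s − 2f) = 20400 × (63825.5 − 50) / (63825.5 + 20400 − 2 × 50) = 20400 × 63775.5 / 84125.5 ≈ 15465 mm.
Far limit Df = s·(H − f)/(H − s) = 20400 × (63825.5 − 50) / (63825.5 − 20400) = 20400 × 63775.5 / 43425.5 ≈ 29960 mm.
Depth of field = Df − Dn = 29960 − 15465 ≈ 14495 mm ≈ 14.5 m.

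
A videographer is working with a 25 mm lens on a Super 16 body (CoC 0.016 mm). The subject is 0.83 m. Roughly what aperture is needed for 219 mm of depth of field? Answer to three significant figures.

Write h = H − f = f²/(N·c). The thin-lens limits are Dn = s·h/(h + (s−f)) and Df = s·h/(h − (s−f)), so DoF = Df − Dn = 2·s·(s−f)·h / (h² − (s−f)²).
That is a quadratic in h: DoF·h² − 2·s·(s−f)·h − DoF·(s−f)² = 0 ⇒ h = (s−f)·(s + √(s² + DoF²)) / DoF = 805 × (830 + √(830² + 219²)) / 219 = 805 × (830 + 858.406) / 219 ≈ 6206.2 mm.
Then N = f²/(c·h) = 25² / (0.016 × 6206.2) = 625 / 99.300 ≈ 6.29.

f/6.29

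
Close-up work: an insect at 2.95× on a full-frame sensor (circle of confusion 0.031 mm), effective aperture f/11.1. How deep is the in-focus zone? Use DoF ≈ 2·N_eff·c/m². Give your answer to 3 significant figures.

At magnification m, DoF ≈ 2·N_eff·c/m² = 2 × 11.1 × 0.031 / 2.95² = 0.6882 / 8.703 ≈ 0.0791 mm.

0.0791 mm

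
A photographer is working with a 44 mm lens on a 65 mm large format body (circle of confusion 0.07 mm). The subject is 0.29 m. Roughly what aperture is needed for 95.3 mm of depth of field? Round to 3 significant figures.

f/18

Write h = H − f = f²/(N·c). The thin-lens limits are Dn = s·h/(h + (s−f)) and Df = s·h/(h − (s−f)), so DoF = Df − Dn = 2·s·(s−f)·h / (h² − (s−f)²).
That is a quadratic in h: DoF·h² − 2·s·(s−f)·h − DoF·(s−f)² = 0 ⇒ h = (s−f)·(s + √(s² + DoF²)) / DoF = 246 × (290 + √(290² + 95.3²)) / 95.3 = 246 × (290 + 305.257) / 95.3 ≈ 1536.6 mm.
Then N = f²/(c·h) = 44² / (0.07 × 1536.6) = 1936 / 107.56 ≈ 18.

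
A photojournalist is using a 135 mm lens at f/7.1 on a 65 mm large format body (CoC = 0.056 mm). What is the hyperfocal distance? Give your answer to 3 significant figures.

Hyperfocal distance H = f²/(N·c) + f = 135²/(7.1 × 0.056) + 135 = 18225/0.3976 + 135 ≈ 45972.5 mm ≈ 46.0 m.

46.0 m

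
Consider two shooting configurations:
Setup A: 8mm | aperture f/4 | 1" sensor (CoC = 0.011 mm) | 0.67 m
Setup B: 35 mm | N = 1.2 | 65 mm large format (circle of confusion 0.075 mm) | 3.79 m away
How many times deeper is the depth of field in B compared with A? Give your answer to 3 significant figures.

Setup A: H = 8²/(4×0.011) + 8 ≈ 1462.5 mm; DoF = Df − Dn = 1229.64 − 460.44 ≈ 769.20 mm.
Setup B: H = 35²/(1.2×0.075) + 35 ≈ 13646.1 mm; DoF = Df − Dn = 5233.9 − 2970.5 ≈ 2263.4 mm.
Ratio = 2263.4 / 769.20 ≈ 2.94.

2.94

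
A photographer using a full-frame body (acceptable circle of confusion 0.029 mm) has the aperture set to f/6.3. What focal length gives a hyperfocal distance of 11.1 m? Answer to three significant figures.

44.9 mm

From H = f²/(N·c) + f, with f ≪ H: f ≈ √(H·N·c) = √(11100 × 6.3 × 0.029) = √2028.0 ≈ 45.03 mm.
Exact: f² + N·c·f − N·c·H = 0 ⇒ f = (−N·c + √((N·c)² + 4·N·c·H))/2 = (−0.1827 + √8111.9)/2 ≈ 44.942 mm ≈ 44.9 mm.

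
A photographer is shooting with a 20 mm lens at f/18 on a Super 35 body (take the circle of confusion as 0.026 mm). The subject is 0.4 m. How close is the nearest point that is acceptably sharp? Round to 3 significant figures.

277 mm

Hyperfocal distance H = f²/(N·c) + f = 20²/(18 × 0.026) + 20 = 400/0.468 + 20 ≈ 874.7 mm ≈ 0.875 m.
Near limit Dn = s·(H − f)/(H + s − 2f) = 400 × (874.7 − 20) / (874.7 + 400 − 2 × 20) = 400 × 854.7 / 1234.7 ≈ 276.89 mm.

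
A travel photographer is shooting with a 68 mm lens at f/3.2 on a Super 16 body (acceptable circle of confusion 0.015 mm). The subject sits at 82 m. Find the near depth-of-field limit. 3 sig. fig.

44.3 m

Hyperfocal distance H = f²/(N·c) + f = 68²/(3.2 × 0.015) + 68 = 4624/0.048 + 68 ≈ 96401.3 mm ≈ 96.40 m.
Near limit Dn = s·(H − f)/(H + s − 2f) = 82000 × (96401.3 − 68) / (96401.3 + 82000 − 2 × 68) = 82000 × 96333.3 / 178265.3 ≈ 44312 mm ≈ 44.3 m.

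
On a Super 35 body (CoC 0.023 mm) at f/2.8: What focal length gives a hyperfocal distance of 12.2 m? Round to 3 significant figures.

28.0 mm

From H = f²/(N·c) + f, with f ≪ H: f ≈ √(H·N·c) = √(12200 × 2.8 × 0.023) = √785.68 ≈ 28.03 mm.
The +f correction barely moves this — solving exactly, f² + N·c·f − N·c·H = 0 ⇒ f = (−N·c + √((N·c)² + 4·N·c·H))/2 = (−0.0644 + √3142.7)/2 ≈ 27.998 mm, so f ≈ 28.0 mm.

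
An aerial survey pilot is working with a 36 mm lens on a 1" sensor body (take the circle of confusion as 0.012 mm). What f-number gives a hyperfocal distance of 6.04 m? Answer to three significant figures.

f/18

Rearrange H = f²/(N·c) + f for N: N = f² / ((H − f)·c).
N = 36² / ((6040 − 36) × 0.012) = 1296 / 72.05 ≈ 18.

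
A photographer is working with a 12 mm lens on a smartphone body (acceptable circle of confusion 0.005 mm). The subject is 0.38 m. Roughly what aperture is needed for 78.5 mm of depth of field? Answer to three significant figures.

f/8

Write h = H − f = f²/(N·c). The thin-lens limits are Dn = s·h/(h + (s−f)) and Df = s·h/(h − (s−f)), so DoF = Df − Dn = 2·s·(s−f)·h / (h² − (s−f)²).
That is a quadratic in h: DoF·h² − 2·s·(s−f)·h − DoF·(s−f)² = 0 ⇒ h = (s−f)·(s + √(s² + DoF²)) / DoF = 368 × (380 + √(380² + 78.5²)) / 78.5 = 368 × (380 + 388.024) / 78.5 ≈ 3600.4 mm.
Then N = f²/(c·h) = 12² / (0.005 × 3600.4) = 144 / 18.002 ≈ 8.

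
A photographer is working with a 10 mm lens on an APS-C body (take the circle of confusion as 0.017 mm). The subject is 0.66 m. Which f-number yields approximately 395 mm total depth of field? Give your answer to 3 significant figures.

f/2.50

Write h = H − f = f²/(N·c). The thin-lens limits are Dn = s·h/(h + (s−f)) and Df = s·h/(h − (s−f)), so DoF = Df − Dn = 2·s·(s−f)·h / (h² − (s−f)²).
That is a quadratic in h: DoF·h² − 2·s·(s−f)·h − DoF·(s−f)² = 0 ⇒ h = (s−f)·(s + √(s² + DoF²)) / DoF = 650 × (660 + √(660² + 395²)) / 395 = 650 × (660 + 769.172) / 395 ≈ 2351.8 mm.
Then N = f²/(c·h) = 10² / (0.017 × 2351.8) = 100 / 39.981 ≈ 2.50.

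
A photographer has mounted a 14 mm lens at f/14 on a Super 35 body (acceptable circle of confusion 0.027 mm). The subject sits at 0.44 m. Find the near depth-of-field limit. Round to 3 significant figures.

242 mm

Hyperfocal distance H = f²/(N·c) + f = 14²/(14 × 0.027) + 14 = 196/0.378 + 14 ≈ 532.5 mm ≈ 0.533 m.
Near limit Dn = s·(H − f)/(H + s − 2f) = 440 × (532.5 − 14) / (532.5 + 440 − 2 × 14) = 440 × 518.5 / 944.5 ≈ 241.55 mm.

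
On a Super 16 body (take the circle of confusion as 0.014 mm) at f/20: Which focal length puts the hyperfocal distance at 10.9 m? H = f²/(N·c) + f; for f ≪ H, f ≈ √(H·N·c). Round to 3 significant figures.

55.1 mm

From H = f²/(N·c) + f, with f ≪ H: f ≈ √(H·N·c) = √(10900 × 20 × 0.014) = √3052.0 ≈ 55.24 mm.
Exact: f² + N·c·f − N·c·H = 0 ⇒ f = (−N·c + √((N·c)² + 4·N·c·H))/2 = (−0.28 + √12208)/2 ≈ 55.105 mm ≈ 55.1 mm.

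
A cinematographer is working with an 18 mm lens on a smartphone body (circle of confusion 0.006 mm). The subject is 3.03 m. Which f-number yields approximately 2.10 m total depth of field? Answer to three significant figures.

f/5.61

Write h = H − f = f²/(N·c). The thin-lens limits are Dn = s·h/(h + (s−f)) and Df = s·h/(h − (s−f)), so DoF = Df − Dn = 2·s·(s−f)·h / (h² − (s−f)²).
That is a quadratic in h: DoF·h² − 2·s·(s−f)·h − DoF·(s−f)² = 0 ⇒ h = (s−f)·(s + √(s² + DoF²)) / DoF = 3012 × (3030 + √(3030² + 2100²)) / 2100 = 3012 × (3030 + 3686.58) / 2100 ≈ 9633.5 mm.
Then N = f²/(c·h) = 18² / (0.006 × 9633.5) = 324 / 57.801 ≈ 5.61.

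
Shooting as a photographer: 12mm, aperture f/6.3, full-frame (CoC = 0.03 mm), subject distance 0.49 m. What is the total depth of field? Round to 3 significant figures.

1.01 m

Hyperfocal distance H = f²/(N·c) + f = 12²/(6.3 × 0.03) + 12 = 144/0.189 + 12 ≈ 773.9 mm ≈ 0.774 m.
Near limit Dn = s·(H − f)/(H + s − 2f) = 490 × (773.9 − 12) / (773.9 + 490 − 2 × 12) = 490 × 761.9 / 1239.9 ≈ 301.1 mm.
Far limit Df = s·(H − f)/(H − s) = 490 × (773.9 − 12) / (773.9 − 490) = 490 × 761.9 / 283.9 ≈ 1315.0 mm.
Depth of field = Df − Dn = 1315.0 − 301.1 ≈ 1013.9 mm ≈ 1.01 m.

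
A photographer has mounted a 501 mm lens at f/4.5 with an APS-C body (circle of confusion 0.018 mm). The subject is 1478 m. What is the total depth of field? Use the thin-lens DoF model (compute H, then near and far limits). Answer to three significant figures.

1820 m

Hyperfocal distance H = f²/(N·c) + f = 501²/(4.5 × 0.018) + 501 = 251001/0.081 + 501 ≈ 3099278.8 mm ≈ 3099 m.
Near limit Dn = s·(H − f)/(H + s − 2f) = 1478000 × (3099278.8 − 501) / (3099278.8 + 1478000 − 2 × 501) = 1478000 × 3098777.8 / 4576276.8 ≈ 1000812 mm.
Far limit Df = s·(H − f)/(H − s) = 1478000 × (3099278.8 − 501) / (3099278.8 − 1478000) = 1478000 × 3098777.8 / 1621278.8 ≈ 2824927 mm.
Depth of field = Df − Dn = 2824927 − 1000812 ≈ 1824115 mm ≈ 1820 m.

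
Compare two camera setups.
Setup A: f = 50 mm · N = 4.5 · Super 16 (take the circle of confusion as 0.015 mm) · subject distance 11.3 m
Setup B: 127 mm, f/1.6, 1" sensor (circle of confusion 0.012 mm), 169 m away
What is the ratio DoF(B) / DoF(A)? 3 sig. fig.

Setup A: H = 50²/(4.5×0.015) + 50 ≈ 37087.0 mm; DoF = Df − Dn = 16229.8 − 8667.3 ≈ 7562.5 mm.
Setup B: H = 127²/(1.6×0.012) + 127 ≈ 840179.1 mm; DoF = Df − Dn = 211521 − 140713 ≈ 70808 mm.
Ratio = 70808 / 7562.5 ≈ 9.36.

9.36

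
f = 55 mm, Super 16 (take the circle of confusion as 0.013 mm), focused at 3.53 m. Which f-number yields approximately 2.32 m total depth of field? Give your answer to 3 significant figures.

f/20

Write h = H − f = f²/(N·c). The thin-lens limits are Dn = s·h/(h + (s−f)) and Df = s·h/(h − (s−f)), so DoF = Df − Dn = 2·s·(s−f)·h / (h² − (s−f)²).
That is a quadratic in h: DoF·h² − 2·s·(s−f)·h − DoF·(s−f)² = 0 ⇒ h = (s−f)·(s + √(s² + DoF²)) / DoF = 3475 × (3530 + √(3530² + 2320²)) / 2320 = 3475 × (3530 + 4224.13) / 2320 ≈ 11614 mm.
Then N = f²/(c·h) = 55² / (0.013 × 11614) = 3025 / 150.99 ≈ 20.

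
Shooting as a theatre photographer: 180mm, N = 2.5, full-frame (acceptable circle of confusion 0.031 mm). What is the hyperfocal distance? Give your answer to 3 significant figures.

Hyperfocal distance H = f²/(N·c) + f = 180²/(2.5 × 0.031) + 180 = 32400/0.0775 + 180 ≈ 418244.5 mm ≈ 418 m.

418 m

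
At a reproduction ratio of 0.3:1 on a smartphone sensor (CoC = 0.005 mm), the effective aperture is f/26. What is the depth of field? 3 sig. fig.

2.89 mm

At magnification m, DoF ≈ 2·N_eff·c/m² = 2 × 26 × 0.005 / 0.3² = 0.26 / 0.09 ≈ 2.89 mm.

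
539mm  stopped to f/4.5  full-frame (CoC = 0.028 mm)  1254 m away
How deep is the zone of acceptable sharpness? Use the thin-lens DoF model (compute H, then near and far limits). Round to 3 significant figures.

1940 m

Hyperfocal distance H = f²/(N·c) + f = 539²/(4.5 × 0.028) + 539 = 290521/0.126 + 539 ≈ 2306261.2 mm ≈ 2306 m.
Near limit Dn = s·(H − f)/(H + s − 2f) = 1254000 × (2306261.2 − 539) / (2306261.2 + 1254000 − 2 × 539) = 1254000 × 2305722.2 / 3559183.2 ≈ 812371 mm.
Far limit Df = s·(H − f)/(H − s) = 1254000 × (2306261.2 − 539) / (2306261.2 − 1254000) = 1254000 × 2305722.2 / 1052261.2 ≈ 2747774 mm.
Depth of field = Df − Dn = 2747774 − 812371 ≈ 1935403 mm ≈ 1940 m.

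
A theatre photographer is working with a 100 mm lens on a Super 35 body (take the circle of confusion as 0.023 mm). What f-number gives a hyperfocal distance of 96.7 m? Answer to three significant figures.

f/4.50

Rearrange H = f²/(N·c) + f for N: N = f² / ((H − f)·c).
N = 100² / ((96700 − 100) × 0.023) = 10000 / 2222 ≈ 4.50.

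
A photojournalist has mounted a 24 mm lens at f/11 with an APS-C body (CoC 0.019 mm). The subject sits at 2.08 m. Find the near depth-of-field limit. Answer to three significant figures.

Hyperfocal distance H = f²/(N·c) + f = 24²/(11 × 0.019) + 24 = 576/0.209 + 24 ≈ 2780.0 mm ≈ 2.780 m.
Near limit Dn = s·(H − f)/(H + s − 2f) = 2080 × (2780.0 − 24) / (2780.0 + 2080 − 2 × 24) = 2080 × 2756.0 / 4812.0 ≈ 1191.3 mm ≈ 1.19 m.

1.19 m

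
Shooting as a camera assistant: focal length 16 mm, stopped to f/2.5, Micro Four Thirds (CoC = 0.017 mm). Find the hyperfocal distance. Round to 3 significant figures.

Hyperfocal distance H = f²/(N·c) + f = 16²/(2.5 × 0.017) + 16 = 256/0.0425 + 16 ≈ 6039.5 mm ≈ 6.04 m.

6.04 m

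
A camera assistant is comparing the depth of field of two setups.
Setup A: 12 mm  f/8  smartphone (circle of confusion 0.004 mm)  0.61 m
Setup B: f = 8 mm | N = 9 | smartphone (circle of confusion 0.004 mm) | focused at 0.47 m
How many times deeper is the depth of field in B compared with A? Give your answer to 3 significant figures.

Setup A: H = 12²/(8×0.004) + 12 ≈ 4512.0 mm; DoF = Df − Dn = 703.49 − 538.45 ≈ 165.04 mm.
Setup B: H = 8²/(9×0.004) + 8 ≈ 1785.8 mm; DoF = Df − Dn = 635.03 − 373.05 ≈ 261.98 mm.
Ratio = 261.98 / 165.04 ≈ 1.59.

1.59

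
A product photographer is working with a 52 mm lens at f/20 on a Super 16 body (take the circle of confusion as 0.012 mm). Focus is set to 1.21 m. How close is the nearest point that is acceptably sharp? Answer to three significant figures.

1.10 m

Hyperfocal distance H = f²/(N·c) + f = 52²/(20 × 0.012) + 52 = 2704/0.24 + 52 ≈ 11318.7 mm ≈ 11.32 m.
Near limit Dn = s·(H − f)/(H + s − 2f) = 1210 × (11318.7 − 52) / (11318.7 + 1210 − 2 × 52) = 1210 × 11266.7 / 12424.7 ≈ 1097.2 mm ≈ 1.10 m.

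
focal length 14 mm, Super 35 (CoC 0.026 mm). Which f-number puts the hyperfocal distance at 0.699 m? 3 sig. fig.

Rearrange H = f²/(N·c) + f for N: N = f² / ((H − f)·c).
N = 14² / ((699 − 14) × 0.026) = 196 / 17.81 ≈ 11.

f/11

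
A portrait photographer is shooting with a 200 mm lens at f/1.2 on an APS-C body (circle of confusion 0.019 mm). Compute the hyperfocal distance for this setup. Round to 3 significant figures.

1750 m

Hyperfocal distance H = f²/(N·c) + f = 200²/(1.2 × 0.019) + 200 = 40000/0.0228 + 200 ≈ 1754586.0 mm ≈ 1750 m.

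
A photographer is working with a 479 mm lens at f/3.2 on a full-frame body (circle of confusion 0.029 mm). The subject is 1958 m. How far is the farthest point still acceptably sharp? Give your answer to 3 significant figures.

9400 m

Hyperfocal distance H = f²/(N·c) + f = 479²/(3.2 × 0.029) + 479 = 229441/0.0928 + 479 ≈ 2472903.6 mm ≈ 2473 m.
Far limit Df = s·(H − f)/(H − s) = 1958000 × (2472903.6 − 479) / (2472903.6 − 1958000) = 1958000 × 2472424.6 / 514903.6 ≈ 9401775 mm ≈ 9400 m.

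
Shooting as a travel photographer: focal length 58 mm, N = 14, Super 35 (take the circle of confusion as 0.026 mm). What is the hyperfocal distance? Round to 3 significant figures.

Hyperfocal distance H = f²/(N·c) + f = 58²/(14 × 0.026) + 58 = 3364/0.364 + 58 ≈ 9299.8 mm ≈ 9.30 m.

9.30 m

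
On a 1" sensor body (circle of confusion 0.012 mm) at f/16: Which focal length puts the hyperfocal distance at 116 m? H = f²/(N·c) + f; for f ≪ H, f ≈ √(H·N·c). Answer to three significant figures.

From H = f²/(N·c) + f, with f ≪ H: f ≈ √(H·N·c) = √(116000 × 16 × 0.012) = √22272 ≈ 149.2 mm.
The +f correction barely moves this — solving exactly, f² + N·c·f − N·c·H = 0 ⇒ f = (−N·c + √((N·c)² + 4·N·c·H))/2 = (−0.192 + √89088)/2 ≈ 149.14 mm, so f ≈ 149 mm.

149 mm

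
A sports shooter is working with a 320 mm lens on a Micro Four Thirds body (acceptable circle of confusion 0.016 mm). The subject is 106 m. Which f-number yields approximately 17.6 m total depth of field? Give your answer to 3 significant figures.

f/4.99

Write h = H − f = f²/(N·c). The thin-lens limits are Dn = s·h/(h + (s−f)) and Df = s·h/(h − (s−f)), so DoF = Df − Dn = 2·s·(s−f)·h / (h² − (s−f)²).
That is a quadratic in h: DoF·h² − 2·s·(s−f)·h − DoF·(s−f)² = 0 ⇒ h = (s−f)·(s + √(s² + DoF²)) / DoF = 105680 × (106000 + √(106000² + 17600²)) / 17600 = 105680 × (106000 + 107451) / 17600 ≈ 1281677 mm.
Then N = f²/(c·h) = 320² / (0.016 × 1281677) = 102400 / 20507 ≈ 4.99.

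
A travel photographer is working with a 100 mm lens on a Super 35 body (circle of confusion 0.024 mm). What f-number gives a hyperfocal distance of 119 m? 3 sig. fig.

Rearrange H = f²/(N·c) + f for N: N = f² / ((H − f)·c).
N = 100² / ((119000 − 100) × 0.024) = 10000 / 2854 ≈ 3.50.

f/3.50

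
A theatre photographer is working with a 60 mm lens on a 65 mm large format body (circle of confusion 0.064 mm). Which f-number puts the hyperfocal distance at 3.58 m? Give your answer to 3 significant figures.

Rearrange H = f²/(N·c) + f for N: N = f² / ((H − f)·c).
N = 60² / ((3580 − 60) × 0.064) = 3600 / 225.3 ≈ 16.

f/16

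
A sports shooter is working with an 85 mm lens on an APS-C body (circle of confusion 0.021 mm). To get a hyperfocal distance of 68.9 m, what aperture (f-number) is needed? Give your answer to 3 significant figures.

f/5

Rearrange H = f²/(N·c) + f for N: N = f² / ((H − f)·c).
N = 85² / ((68900 − 85) × 0.021) = 7225 / 1445 ≈ 5.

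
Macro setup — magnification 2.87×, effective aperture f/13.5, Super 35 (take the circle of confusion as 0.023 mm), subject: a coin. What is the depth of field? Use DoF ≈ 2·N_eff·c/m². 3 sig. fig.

0.0754 mm

At magnification m, DoF ≈ 2·N_eff·c/m² = 2 × 13.5 × 0.023 / 2.87² = 0.621 / 8.237 ≈ 0.0754 mm.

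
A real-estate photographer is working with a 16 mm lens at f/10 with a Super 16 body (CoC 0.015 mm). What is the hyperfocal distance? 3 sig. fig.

1.72 m

Hyperfocal distance H = f²/(N·c) + f = 16²/(10 × 0.015) + 16 = 256/0.15 + 16 ≈ 1722.7 mm ≈ 1.72 m.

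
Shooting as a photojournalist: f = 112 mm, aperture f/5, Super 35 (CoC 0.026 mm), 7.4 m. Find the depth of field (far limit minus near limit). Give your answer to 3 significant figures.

Hyperfocal distance H = f²/(N·c) + f = 112²/(5 × 0.026) + 112 = 12544/0.13 + 112 ≈ 96604.3 mm ≈ 96.60 m.
Near limit Dn = s·(H − f)/(H + s − 2f) = 7400 × (96604.3 − 112) / (96604.3 + 7400 − 2 × 112) = 7400 × 96492.3 / 103780.3 ≈ 6880.3 mm.
Far limit Df = s·(H − f)/(H − s) = 7400 × (96604.3 − 112) / (96604.3 − 7400) = 7400 × 96492.3 / 89204.3 ≈ 8004.6 mm.
Depth of field = Df − Dn = 8004.6 − 6880.3 ≈ 1124.3 mm ≈ 1.12 m.

1.12 m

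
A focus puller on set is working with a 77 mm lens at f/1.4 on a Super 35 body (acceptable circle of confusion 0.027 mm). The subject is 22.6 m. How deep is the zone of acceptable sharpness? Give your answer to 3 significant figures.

Hyperfocal distance H = f²/(N·c) + f = 77²/(1.4 × 0.027) + 77 = 5929/0.0378 + 77 ≈ 156928.9 mm ≈ 156.9 m.
Near limit Dn = s·(H − f)/(H + s − 2f) = 22600 × (156928.9 − 77) / (156928.9 + 22600 − 2 × 77) = 22600 × 156851.9 / 179374.9 ≈ 19762.3 mm.
Far limit Df = s·(H − f)/(H − s) = 22600 × (156928.9 − 77) / (156928.9 − 22600) = 22600 × 156851.9 / 134328.9 ≈ 26389.4 mm.
Depth of field = Df − Dn = 26389.4 − 19762.3 ≈ 6627.1 mm ≈ 6.63 m.

6.63 m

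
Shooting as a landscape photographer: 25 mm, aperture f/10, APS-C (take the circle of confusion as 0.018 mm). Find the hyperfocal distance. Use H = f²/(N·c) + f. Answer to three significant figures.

Hyperfocal distance H = f²/(N·c) + f = 25²/(10 × 0.018) + 25 = 625/0.18 + 25 ≈ 3497.2 mm ≈ 3.50 m.

3.50 m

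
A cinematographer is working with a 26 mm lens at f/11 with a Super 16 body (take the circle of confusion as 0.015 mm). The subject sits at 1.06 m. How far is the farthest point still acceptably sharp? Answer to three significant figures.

Hyperfocal distance H = f²/(N·c) + f = 26²/(11 × 0.015) + 26 = 676/0.165 + 26 ≈ 4123.0 mm ≈ 4.123 m.
Far limit Df = s·(H − f)/(H − s) = 1060 × (4123.0 − 26) / (4123.0 − 1060) = 1060 × 4097.0 / 3063.0 ≈ 1417.8 mm ≈ 1.42 m.

1.42 m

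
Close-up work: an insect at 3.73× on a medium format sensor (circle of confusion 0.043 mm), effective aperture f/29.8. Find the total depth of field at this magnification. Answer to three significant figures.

0.184 mm

At magnification m, DoF ≈ 2·N_eff·c/m² = 2 × 29.8 × 0.043 / 3.73² = 2.563 / 13.91 ≈ 0.184 mm.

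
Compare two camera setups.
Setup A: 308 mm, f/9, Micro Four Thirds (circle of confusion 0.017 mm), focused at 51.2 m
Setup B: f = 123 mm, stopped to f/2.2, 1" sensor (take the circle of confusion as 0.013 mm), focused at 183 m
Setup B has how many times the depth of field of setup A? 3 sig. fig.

17.0

Setup A: H = 308²/(9×0.017) + 308 ≈ 620334.1 mm; DoF = Df − Dn = 55778.3 − 47316.3 ≈ 8462.0 mm.
Setup B: H = 123²/(2.2×0.013) + 123 ≈ 529109.0 mm; DoF = Df − Dn = 279693 − 135987 ≈ 143706 mm.
Ratio = 143706 / 8462.0 ≈ 17.0.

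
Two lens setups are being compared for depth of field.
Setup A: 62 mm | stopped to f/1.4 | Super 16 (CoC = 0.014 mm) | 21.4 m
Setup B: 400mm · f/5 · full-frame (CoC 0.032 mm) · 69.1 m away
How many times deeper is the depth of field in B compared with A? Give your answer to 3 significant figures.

2.02

Setup A: H = 62²/(1.4×0.014) + 62 ≈ 196184.4 mm; DoF = Df − Dn = 24012.6 − 19300.2 ≈ 4712.4 mm.
Setup B: H = 400²/(5×0.032) + 400 ≈ 1000400.0 mm; DoF = Df − Dn = 74197.4 − 64658.0 ≈ 9539.4 mm.
Ratio = 9539.4 / 4712.4 ≈ 2.02.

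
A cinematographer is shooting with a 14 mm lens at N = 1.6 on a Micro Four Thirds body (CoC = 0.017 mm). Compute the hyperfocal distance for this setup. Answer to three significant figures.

7.22 m

Hyperfocal distance H = f²/(N·c) + f = 14²/(1.6 × 0.017) + 14 = 196/0.0272 + 14 ≈ 7219.9 mm ≈ 7.22 m.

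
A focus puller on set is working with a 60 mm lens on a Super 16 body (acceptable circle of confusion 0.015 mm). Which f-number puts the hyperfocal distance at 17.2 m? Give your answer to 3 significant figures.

Rearrange H = f²/(N·c) + f for N: N = f² / ((H − f)·c).
N = 60² / ((17200 − 60) × 0.015) = 3600 / 257.1 ≈ 14.

f/14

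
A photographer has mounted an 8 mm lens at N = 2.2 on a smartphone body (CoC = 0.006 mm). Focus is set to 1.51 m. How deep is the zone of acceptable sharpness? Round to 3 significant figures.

1.03 m

Hyperfocal distance H = f²/(N·c) + f = 8²/(2.2 × 0.006) + 8 = 64/0.0132 + 8 ≈ 4856.5 mm ≈ 4.856 m.
Near limit Dn = s·(H − f)/(H + s − 2f) = 1510 × (4856.5 − 8) / (4856.5 + 1510 − 2 × 8) = 1510 × 4848.5 / 6350.5 ≈ 1152.9 mm.
Far limit Df = s·(H − f)/(H − s) = 1510 × (4856.5 − 8) / (4856.5 − 1510) = 1510 × 4848.5 / 3346.5 ≈ 2187.7 mm.
Depth of field = Df − Dn = 2187.7 − 1152.9 ≈ 1034.8 mm ≈ 1.03 m.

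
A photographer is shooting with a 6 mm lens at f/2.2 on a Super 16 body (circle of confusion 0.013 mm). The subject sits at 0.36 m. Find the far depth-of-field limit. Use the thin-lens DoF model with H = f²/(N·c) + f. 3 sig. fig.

0.501 m

Hyperfocal distance H = f²/(N·c) + f = 6²/(2.2 × 0.013) + 6 = 36/0.0286 + 6 ≈ 1264.7 mm ≈ 1.265 m.
Far limit Df = s·(H − f)/(H − s) = 360 × (1264.7 − 6) / (1264.7 − 360) = 360 × 1258.7 / 904.7 ≈ 500.86 mm ≈ 0.501 m.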